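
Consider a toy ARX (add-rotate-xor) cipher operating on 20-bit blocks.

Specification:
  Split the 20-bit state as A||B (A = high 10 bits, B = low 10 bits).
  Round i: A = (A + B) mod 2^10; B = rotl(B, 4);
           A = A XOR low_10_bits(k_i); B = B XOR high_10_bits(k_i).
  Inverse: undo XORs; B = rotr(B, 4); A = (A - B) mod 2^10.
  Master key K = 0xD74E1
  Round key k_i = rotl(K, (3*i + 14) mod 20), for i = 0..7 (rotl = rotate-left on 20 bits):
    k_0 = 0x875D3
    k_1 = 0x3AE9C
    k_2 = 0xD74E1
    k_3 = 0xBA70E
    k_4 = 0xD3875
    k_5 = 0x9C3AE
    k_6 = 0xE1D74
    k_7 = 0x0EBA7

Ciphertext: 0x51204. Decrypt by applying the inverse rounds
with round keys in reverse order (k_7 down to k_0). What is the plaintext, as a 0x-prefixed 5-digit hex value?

s_0 = ciphertext = 0x51204
s_1 = InvRound(s_0, k_7) = 0xD03A3
s_2 = InvRound(s_1, k_6) = 0x4C902
s_3 = InvRound(s_2, k_5) = 0x794B7
s_4 = InvRound(s_3, k_4) = 0xC467F
s_5 = InvRound(s_4, k_3) = 0xA5989
s_6 = InvRound(s_5, k_2) = 0x5292D
s_7 = InvRound(s_6, k_1) = 0x8E99C
s_8 = InvRound(s_7, k_0) = 0xDC478

0xDC478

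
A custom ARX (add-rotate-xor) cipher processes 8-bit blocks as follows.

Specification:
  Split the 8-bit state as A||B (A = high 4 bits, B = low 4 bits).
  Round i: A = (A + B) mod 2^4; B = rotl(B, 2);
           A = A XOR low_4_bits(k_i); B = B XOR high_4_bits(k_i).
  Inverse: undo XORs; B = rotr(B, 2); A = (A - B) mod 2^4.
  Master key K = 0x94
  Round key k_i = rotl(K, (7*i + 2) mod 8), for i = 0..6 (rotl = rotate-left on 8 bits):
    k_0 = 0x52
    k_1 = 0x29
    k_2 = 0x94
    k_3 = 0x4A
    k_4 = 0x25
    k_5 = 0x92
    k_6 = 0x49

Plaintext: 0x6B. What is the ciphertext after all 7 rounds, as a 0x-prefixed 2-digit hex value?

s_0 = plaintext = 0x6B
s_1 = Round(s_0, k_0) = 0x3B
s_2 = Round(s_1, k_1) = 0x7C
s_3 = Round(s_2, k_2) = 0x7A
s_4 = Round(s_3, k_3) = 0xBE
s_5 = Round(s_4, k_4) = 0xC9
s_6 = Round(s_5, k_5) = 0x7F
s_7 = Round(s_6, k_6) = 0xFB

0xFB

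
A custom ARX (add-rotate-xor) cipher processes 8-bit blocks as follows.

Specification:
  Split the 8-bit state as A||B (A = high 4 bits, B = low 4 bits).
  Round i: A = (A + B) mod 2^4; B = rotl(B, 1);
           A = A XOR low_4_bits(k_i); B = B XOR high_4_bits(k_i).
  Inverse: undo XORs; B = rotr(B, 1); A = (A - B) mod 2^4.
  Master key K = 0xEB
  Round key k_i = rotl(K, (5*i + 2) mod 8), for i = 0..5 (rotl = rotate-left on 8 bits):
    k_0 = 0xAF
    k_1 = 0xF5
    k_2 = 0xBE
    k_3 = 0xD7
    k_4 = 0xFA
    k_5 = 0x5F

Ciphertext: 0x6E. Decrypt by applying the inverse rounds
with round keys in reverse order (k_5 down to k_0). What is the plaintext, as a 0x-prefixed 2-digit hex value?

0x51

s_0 = ciphertext = 0x6E
s_1 = InvRound(s_0, k_5) = 0xCD
s_2 = InvRound(s_1, k_4) = 0x51
s_3 = InvRound(s_2, k_3) = 0xC6
s_4 = InvRound(s_3, k_2) = 0x4E
s_5 = InvRound(s_4, k_1) = 0x98
s_6 = InvRound(s_5, k_0) = 0x51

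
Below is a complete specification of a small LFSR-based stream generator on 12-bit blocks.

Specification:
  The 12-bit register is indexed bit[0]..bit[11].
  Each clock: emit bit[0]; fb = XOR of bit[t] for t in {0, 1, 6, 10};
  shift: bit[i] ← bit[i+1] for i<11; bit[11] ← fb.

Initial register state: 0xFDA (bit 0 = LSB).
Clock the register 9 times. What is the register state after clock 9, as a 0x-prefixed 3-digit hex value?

0xCBF

reg_0 = 0xFDA
clock 1: out=0, reg = 0xFED
clock 2: out=1, reg = 0xFF6
clock 3: out=0, reg = 0xFFB
clock 4: out=1, reg = 0x7FD
clock 5: out=1, reg = 0xBFE
clock 6: out=0, reg = 0x5FF
clock 7: out=1, reg = 0x2FF
clock 8: out=1, reg = 0x97F
clock 9: out=1, reg = 0xCBF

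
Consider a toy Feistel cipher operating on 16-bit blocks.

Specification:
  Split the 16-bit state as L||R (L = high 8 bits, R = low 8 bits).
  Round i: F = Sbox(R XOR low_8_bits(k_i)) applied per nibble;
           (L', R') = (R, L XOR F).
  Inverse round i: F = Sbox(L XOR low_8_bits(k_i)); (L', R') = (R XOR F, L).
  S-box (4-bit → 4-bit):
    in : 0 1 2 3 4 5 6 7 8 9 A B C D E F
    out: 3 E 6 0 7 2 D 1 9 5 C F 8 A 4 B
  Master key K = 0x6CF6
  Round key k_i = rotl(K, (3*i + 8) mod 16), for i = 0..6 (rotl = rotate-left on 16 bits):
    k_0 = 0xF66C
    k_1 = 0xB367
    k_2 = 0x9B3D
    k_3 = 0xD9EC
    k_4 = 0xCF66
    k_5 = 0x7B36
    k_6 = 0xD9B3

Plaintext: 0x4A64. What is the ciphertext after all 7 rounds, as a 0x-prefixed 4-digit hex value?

s_0 = plaintext = 0x4A64
s_1 = Round(s_0, k_0) = 0x6473
s_2 = Round(s_1, k_1) = 0x7383
s_3 = Round(s_2, k_2) = 0x8387
s_4 = Round(s_3, k_3) = 0x875C
s_5 = Round(s_4, k_4) = 0x5C8B
s_6 = Round(s_5, k_5) = 0x8BA6
s_7 = Round(s_6, k_6) = 0xA669

0xA669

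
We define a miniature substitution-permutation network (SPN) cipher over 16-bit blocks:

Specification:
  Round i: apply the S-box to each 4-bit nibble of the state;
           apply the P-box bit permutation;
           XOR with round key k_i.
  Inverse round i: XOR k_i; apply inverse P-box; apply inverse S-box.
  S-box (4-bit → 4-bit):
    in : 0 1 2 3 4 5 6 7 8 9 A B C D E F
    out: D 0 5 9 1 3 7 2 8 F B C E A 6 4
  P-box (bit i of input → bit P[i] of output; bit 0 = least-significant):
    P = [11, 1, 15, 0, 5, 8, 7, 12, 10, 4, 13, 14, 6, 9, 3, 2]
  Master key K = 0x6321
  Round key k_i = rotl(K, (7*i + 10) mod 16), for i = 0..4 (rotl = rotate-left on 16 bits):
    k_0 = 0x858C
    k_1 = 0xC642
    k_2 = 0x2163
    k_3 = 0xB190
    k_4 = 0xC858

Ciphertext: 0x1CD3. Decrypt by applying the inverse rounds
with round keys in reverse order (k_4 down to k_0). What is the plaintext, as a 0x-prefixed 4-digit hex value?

s_0 = ciphertext = 0x1CD3
s_1 = InvRound(s_0, k_4) = 0xF3BC
s_2 = InvRound(s_1, k_3) = 0xC841
s_3 = InvRound(s_2, k_2) = 0x1B56
s_4 = InvRound(s_3, k_1) = 0x8AD2
s_5 = InvRound(s_4, k_0) = 0x9575

0x9575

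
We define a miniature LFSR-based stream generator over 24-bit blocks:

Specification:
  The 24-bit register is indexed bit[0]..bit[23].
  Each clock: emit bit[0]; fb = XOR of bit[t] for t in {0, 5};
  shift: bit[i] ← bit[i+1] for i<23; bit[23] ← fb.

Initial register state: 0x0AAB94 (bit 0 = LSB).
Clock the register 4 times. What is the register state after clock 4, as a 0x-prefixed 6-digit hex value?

0x80AAB9

reg_0 = 0x0AAB94
clock 1: out=0, reg = 0x0555CA
clock 2: out=0, reg = 0x02AAE5
clock 3: out=1, reg = 0x015572
clock 4: out=0, reg = 0x80AAB9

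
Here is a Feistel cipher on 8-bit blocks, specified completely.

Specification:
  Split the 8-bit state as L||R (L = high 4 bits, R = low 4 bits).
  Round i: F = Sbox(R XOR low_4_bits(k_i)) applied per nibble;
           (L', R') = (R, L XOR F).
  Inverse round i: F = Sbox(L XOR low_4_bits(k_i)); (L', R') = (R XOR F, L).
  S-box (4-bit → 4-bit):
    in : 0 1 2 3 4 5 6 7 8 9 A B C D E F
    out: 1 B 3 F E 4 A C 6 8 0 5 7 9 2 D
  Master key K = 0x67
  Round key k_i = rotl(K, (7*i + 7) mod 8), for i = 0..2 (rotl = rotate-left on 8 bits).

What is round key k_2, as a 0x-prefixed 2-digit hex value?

0xEC

K = 0x67
k_0 = rotl(K, (7*0+7) mod 8) = rotl(K, 7) = 0xB3
k_1 = rotl(K, (7*1+7) mod 8) = rotl(K, 6) = 0xD9
k_2 = rotl(K, (7*2+7) mod 8) = rotl(K, 5) = 0xEC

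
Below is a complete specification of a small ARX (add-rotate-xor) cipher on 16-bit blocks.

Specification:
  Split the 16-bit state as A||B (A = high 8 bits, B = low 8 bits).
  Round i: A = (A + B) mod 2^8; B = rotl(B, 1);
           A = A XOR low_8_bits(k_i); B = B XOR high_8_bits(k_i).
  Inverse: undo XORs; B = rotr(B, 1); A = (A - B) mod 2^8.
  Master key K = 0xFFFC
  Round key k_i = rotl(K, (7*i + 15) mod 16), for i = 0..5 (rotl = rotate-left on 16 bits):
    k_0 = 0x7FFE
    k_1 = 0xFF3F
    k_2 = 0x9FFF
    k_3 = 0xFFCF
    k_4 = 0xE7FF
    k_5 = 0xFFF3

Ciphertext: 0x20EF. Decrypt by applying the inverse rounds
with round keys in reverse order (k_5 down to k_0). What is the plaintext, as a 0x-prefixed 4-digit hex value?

s_0 = ciphertext = 0x20EF
s_1 = InvRound(s_0, k_5) = 0xCB08
s_2 = InvRound(s_1, k_4) = 0x3DF7
s_3 = InvRound(s_2, k_3) = 0xEE04
s_4 = InvRound(s_3, k_2) = 0x44CD
s_5 = InvRound(s_4, k_1) = 0x6219
s_6 = InvRound(s_5, k_0) = 0x6933

0x6933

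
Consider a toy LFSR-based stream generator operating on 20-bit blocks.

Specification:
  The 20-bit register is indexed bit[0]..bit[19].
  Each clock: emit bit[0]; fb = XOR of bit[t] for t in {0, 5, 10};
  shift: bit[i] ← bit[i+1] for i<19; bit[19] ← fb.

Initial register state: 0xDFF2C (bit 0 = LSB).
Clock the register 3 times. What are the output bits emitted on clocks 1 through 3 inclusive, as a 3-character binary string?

001

reg_0 = 0xDFF2C
clock 1: out=0, reg = 0x6FF96
clock 2: out=0, reg = 0xB7FCB
clock 3: out=1, reg = 0x5BFE5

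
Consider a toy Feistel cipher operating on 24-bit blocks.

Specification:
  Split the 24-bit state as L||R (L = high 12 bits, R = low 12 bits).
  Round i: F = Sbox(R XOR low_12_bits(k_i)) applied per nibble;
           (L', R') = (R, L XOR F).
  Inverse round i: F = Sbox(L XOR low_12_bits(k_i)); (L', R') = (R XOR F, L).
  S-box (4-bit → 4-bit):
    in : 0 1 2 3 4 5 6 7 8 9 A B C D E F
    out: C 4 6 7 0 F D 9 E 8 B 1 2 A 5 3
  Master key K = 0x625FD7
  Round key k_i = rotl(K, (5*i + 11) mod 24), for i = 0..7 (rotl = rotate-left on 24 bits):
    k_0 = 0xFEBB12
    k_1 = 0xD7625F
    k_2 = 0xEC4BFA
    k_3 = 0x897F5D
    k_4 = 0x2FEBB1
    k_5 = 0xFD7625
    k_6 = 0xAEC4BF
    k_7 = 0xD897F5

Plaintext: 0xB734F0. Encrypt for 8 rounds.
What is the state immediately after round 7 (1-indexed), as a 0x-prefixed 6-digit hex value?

s_0 = plaintext = 0xB734F0
s_1 = Round(s_0, k_0) = 0x4F0825
s_2 = Round(s_1, k_1) = 0x825F6B
s_3 = Round(s_2, k_2) = 0xF6B8A1
s_4 = Round(s_3, k_3) = 0x8A1659
s_5 = Round(s_4, k_4) = 0x6592FF
s_6 = Round(s_5, k_5) = 0x2FF6F2
s_7 = Round(s_6, k_6) = 0x6F24F5
s_8 = Round(s_7, k_7) = 0x4F513E

0x6F24F5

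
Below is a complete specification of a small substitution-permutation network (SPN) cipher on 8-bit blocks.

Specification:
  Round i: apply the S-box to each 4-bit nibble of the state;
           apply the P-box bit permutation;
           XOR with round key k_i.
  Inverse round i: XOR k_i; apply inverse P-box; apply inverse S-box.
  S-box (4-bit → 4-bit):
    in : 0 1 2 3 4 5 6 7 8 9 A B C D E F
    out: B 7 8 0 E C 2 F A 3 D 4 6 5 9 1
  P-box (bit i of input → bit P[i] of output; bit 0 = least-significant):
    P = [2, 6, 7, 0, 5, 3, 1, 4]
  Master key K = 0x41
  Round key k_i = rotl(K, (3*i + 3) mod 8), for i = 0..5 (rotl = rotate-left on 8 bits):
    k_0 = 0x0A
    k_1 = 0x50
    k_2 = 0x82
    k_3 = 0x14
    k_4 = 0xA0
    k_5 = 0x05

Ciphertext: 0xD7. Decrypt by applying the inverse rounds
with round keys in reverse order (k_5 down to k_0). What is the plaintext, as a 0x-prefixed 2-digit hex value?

0x90

s_0 = ciphertext = 0xD7
s_1 = InvRound(s_0, k_5) = 0x5C
s_2 = InvRound(s_1, k_4) = 0x01
s_3 = InvRound(s_2, k_3) = 0x2E
s_4 = InvRound(s_3, k_2) = 0x9D
s_5 = InvRound(s_4, k_1) = 0x67
s_6 = InvRound(s_5, k_0) = 0x90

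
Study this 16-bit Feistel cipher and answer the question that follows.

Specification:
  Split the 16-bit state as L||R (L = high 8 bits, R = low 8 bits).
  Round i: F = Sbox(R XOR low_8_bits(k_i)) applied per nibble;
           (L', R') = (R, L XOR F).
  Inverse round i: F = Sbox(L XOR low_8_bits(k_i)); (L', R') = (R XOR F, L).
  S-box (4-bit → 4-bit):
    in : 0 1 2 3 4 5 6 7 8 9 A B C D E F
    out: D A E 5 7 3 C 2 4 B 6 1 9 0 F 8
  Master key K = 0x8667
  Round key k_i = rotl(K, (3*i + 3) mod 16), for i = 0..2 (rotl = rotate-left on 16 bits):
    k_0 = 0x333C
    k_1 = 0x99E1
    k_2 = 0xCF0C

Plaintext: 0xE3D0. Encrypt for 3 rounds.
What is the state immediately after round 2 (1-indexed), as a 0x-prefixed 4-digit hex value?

s_0 = plaintext = 0xE3D0
s_1 = Round(s_0, k_0) = 0xD01A
s_2 = Round(s_1, k_1) = 0x1A51
s_3 = Round(s_2, k_2) = 0x512A

0x1A51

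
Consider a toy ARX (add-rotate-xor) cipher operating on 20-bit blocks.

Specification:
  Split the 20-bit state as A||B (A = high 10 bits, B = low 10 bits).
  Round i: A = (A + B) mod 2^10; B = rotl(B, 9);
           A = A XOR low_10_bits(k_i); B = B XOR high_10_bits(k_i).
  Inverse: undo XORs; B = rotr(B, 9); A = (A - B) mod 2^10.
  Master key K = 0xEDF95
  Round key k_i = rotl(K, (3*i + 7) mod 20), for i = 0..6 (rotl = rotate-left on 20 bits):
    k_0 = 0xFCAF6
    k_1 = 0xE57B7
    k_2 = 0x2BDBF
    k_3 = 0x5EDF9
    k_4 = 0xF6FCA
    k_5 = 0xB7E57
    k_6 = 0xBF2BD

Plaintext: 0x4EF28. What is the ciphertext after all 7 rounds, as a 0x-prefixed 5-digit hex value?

s_0 = plaintext = 0x4EF28
s_1 = Round(s_0, k_0) = 0xA5666
s_2 = Round(s_1, k_1) = 0xD32A6
s_3 = Round(s_2, k_2) = 0x135FC
s_4 = Round(s_3, k_3) = 0xEC185
s_5 = Round(s_4, k_4) = 0xBFD19
s_6 = Round(s_5, k_5) = 0x93C53
s_7 = Round(s_6, k_6) = 0x07CD5

0x07CD5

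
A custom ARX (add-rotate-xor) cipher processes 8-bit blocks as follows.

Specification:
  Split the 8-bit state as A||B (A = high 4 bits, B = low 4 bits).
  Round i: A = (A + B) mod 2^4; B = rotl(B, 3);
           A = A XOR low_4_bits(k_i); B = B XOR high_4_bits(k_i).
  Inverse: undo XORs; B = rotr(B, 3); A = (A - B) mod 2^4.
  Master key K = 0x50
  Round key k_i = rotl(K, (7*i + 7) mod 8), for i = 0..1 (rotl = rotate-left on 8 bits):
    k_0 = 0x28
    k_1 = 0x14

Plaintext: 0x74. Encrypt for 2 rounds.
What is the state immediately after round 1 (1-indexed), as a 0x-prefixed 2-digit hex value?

0x30

s_0 = plaintext = 0x74
s_1 = Round(s_0, k_0) = 0x30
s_2 = Round(s_1, k_1) = 0x71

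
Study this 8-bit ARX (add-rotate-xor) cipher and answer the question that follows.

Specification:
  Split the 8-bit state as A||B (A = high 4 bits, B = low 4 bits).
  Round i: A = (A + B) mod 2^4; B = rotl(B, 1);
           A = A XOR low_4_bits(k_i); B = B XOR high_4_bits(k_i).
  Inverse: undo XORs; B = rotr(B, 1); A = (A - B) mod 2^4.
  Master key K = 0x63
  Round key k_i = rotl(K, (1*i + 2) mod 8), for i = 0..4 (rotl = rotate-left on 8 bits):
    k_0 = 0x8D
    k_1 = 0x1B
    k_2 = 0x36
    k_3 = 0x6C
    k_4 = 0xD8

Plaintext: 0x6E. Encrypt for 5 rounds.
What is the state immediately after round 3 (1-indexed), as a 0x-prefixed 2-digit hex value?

0x64

s_0 = plaintext = 0x6E
s_1 = Round(s_0, k_0) = 0x95
s_2 = Round(s_1, k_1) = 0x5B
s_3 = Round(s_2, k_2) = 0x64
s_4 = Round(s_3, k_3) = 0x6E
s_5 = Round(s_4, k_4) = 0xC0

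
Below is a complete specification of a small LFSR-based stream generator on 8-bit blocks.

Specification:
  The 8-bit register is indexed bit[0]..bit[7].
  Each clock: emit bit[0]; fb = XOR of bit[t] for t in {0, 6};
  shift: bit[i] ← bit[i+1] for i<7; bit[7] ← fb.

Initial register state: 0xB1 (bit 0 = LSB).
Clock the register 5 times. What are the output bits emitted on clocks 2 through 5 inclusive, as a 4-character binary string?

0001

reg_0 = 0xB1
clock 1: out=1, reg = 0xD8
clock 2: out=0, reg = 0xEC
clock 3: out=0, reg = 0xF6
clock 4: out=0, reg = 0xFB
clock 5: out=1, reg = 0x7D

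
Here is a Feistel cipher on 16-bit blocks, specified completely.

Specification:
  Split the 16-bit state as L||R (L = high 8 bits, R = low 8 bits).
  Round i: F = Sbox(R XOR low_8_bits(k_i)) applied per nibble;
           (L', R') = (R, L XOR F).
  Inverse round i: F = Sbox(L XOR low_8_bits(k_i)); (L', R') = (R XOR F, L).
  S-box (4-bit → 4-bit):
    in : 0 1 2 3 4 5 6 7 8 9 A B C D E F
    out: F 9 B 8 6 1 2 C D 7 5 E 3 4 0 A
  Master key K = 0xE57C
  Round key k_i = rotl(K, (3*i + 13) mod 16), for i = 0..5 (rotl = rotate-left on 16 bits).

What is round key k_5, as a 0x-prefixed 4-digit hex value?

0xCE57

K = 0xE57C
k_0 = rotl(K, (3*0+13) mod 16) = rotl(K, 13) = 0x9CAF
k_1 = rotl(K, (3*1+13) mod 16) = rotl(K, 0) = 0xE57C
k_2 = rotl(K, (3*2+13) mod 16) = rotl(K, 3) = 0x2BE7
k_3 = rotl(K, (3*3+13) mod 16) = rotl(K, 6) = 0x5F39
k_4 = rotl(K, (3*4+13) mod 16) = rotl(K, 9) = 0xF9CA
k_5 = rotl(K, (3*5+13) mod 16) = rotl(K, 12) = 0xCE57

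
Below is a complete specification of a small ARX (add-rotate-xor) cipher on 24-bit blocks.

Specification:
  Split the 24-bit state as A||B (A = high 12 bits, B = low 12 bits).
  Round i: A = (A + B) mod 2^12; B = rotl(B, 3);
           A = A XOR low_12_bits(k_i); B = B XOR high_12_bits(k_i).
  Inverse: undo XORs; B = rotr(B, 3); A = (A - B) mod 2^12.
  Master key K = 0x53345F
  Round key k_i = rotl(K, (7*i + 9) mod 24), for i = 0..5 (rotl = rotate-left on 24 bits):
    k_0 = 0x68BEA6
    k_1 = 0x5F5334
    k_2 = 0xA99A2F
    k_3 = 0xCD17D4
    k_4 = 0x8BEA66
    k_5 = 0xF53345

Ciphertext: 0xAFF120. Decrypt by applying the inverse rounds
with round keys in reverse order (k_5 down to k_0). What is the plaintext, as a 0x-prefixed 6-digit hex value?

0xE9B274

s_0 = ciphertext = 0xAFF120
s_1 = InvRound(s_0, k_5) = 0x1EC7CE
s_2 = InvRound(s_1, k_4) = 0x99C1EE
s_3 = InvRound(s_2, k_3) = 0xEA1FA7
s_4 = InvRound(s_3, k_2) = 0x7E7CA7
s_5 = InvRound(s_4, k_1) = 0xFA952A
s_6 = InvRound(s_5, k_0) = 0xE9B274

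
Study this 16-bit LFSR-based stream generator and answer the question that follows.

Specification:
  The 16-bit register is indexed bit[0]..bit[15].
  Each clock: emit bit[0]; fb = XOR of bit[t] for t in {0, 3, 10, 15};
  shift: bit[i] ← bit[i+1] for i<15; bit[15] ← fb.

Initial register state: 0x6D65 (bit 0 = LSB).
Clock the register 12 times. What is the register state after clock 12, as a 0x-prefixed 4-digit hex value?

reg_0 = 0x6D65
clock 1: out=1, reg = 0x36B2
clock 2: out=0, reg = 0x9B59
clock 3: out=1, reg = 0xCDAC
clock 4: out=0, reg = 0xE6D6
clock 5: out=0, reg = 0x736B
clock 6: out=1, reg = 0x39B5
clock 7: out=1, reg = 0x9CDA
clock 8: out=0, reg = 0xCE6D
clock 9: out=1, reg = 0x6736
clock 10: out=0, reg = 0xB39B
clock 11: out=1, reg = 0xD9CD
clock 12: out=1, reg = 0xECE6

0xECE6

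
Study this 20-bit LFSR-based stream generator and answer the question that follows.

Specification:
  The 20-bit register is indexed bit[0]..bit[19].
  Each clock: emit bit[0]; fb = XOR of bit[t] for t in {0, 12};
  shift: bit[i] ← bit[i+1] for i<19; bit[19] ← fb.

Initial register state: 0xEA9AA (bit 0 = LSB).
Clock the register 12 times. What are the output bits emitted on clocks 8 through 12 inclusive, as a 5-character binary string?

reg_0 = 0xEA9AA
clock 1: out=0, reg = 0x754D5
clock 2: out=1, reg = 0x3AA6A
clock 3: out=0, reg = 0x1D535
clock 4: out=1, reg = 0x0EA9A
clock 5: out=0, reg = 0x0754D
clock 6: out=1, reg = 0x03AA6
clock 7: out=0, reg = 0x81D53
clock 8: out=1, reg = 0x40EA9
clock 9: out=1, reg = 0xA0754
clock 10: out=0, reg = 0x503AA
clock 11: out=0, reg = 0x281D5
clock 12: out=1, reg = 0x940EA

11001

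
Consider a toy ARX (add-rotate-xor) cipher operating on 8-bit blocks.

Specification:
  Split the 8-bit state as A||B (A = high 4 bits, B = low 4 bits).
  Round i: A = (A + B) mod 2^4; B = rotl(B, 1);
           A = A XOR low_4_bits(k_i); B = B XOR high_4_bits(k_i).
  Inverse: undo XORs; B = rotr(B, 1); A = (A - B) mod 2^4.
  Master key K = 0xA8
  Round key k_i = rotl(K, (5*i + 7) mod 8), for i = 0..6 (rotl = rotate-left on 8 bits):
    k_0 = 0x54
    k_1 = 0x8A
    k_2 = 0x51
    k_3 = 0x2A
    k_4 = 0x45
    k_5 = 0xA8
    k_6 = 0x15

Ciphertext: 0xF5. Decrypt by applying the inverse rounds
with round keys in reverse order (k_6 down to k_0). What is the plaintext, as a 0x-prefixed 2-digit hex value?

0x20

s_0 = ciphertext = 0xF5
s_1 = InvRound(s_0, k_6) = 0x82
s_2 = InvRound(s_1, k_5) = 0xC4
s_3 = InvRound(s_2, k_4) = 0x90
s_4 = InvRound(s_3, k_3) = 0x21
s_5 = InvRound(s_4, k_2) = 0x12
s_6 = InvRound(s_5, k_1) = 0x65
s_7 = InvRound(s_6, k_0) = 0x20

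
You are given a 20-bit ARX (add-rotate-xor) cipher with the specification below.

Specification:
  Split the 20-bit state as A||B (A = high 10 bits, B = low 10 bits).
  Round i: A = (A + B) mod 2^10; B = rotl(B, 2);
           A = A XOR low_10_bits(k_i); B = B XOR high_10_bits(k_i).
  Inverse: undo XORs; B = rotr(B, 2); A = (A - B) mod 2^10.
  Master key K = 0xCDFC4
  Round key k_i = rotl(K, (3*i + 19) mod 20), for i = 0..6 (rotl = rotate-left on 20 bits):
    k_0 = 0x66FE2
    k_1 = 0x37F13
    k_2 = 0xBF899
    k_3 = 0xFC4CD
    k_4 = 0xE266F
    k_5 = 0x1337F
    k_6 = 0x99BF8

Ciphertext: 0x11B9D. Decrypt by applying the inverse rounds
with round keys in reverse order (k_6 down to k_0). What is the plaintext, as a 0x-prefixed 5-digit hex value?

s_0 = ciphertext = 0x11B9D
s_1 = InvRound(s_0, k_6) = 0x1037E
s_2 = InvRound(s_1, k_5) = 0x1CECC
s_3 = InvRound(s_2, k_4) = 0x32D51
s_4 = InvRound(s_3, k_3) = 0xD78A8
s_5 = InvRound(s_4, k_2) = 0x4CA95
s_6 = InvRound(s_5, k_1) = 0xE3E92
s_7 = InvRound(s_6, k_0) = 0xAADC2

0xAADC2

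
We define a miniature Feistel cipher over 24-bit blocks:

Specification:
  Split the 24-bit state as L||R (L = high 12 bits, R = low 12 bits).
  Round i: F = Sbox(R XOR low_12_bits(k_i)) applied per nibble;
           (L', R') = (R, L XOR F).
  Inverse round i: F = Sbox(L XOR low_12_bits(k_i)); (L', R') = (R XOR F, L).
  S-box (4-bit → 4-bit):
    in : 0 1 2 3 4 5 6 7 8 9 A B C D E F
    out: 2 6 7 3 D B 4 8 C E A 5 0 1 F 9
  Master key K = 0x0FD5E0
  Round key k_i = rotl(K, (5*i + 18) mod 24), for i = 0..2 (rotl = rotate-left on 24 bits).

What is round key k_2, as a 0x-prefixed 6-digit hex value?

K = 0x0FD5E0
k_0 = rotl(K, (5*0+18) mod 24) = rotl(K, 18) = 0x803F57
k_1 = rotl(K, (5*1+18) mod 24) = rotl(K, 23) = 0x07EAF0
k_2 = rotl(K, (5*2+18) mod 24) = rotl(K, 4) = 0xFD5E00

0xFD5E00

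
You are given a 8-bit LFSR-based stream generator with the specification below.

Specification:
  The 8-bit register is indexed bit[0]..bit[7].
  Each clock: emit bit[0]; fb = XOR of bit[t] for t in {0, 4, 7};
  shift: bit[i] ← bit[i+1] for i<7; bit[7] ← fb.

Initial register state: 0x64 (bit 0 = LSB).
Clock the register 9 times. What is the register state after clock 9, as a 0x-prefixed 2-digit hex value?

reg_0 = 0x64
clock 1: out=0, reg = 0x32
clock 2: out=0, reg = 0x99
clock 3: out=1, reg = 0xCC
clock 4: out=0, reg = 0xE6
clock 5: out=0, reg = 0xF3
clock 6: out=1, reg = 0xF9
clock 7: out=1, reg = 0xFC
clock 8: out=0, reg = 0x7E
clock 9: out=0, reg = 0xBF

0xBF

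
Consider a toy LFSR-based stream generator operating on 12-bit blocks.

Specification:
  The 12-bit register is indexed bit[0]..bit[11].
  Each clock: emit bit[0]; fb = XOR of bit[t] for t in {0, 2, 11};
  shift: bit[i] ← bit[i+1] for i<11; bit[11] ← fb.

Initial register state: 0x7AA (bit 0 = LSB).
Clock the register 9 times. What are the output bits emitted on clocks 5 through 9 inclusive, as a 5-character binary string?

reg_0 = 0x7AA
clock 1: out=0, reg = 0x3D5
clock 2: out=1, reg = 0x1EA
clock 3: out=0, reg = 0x0F5
clock 4: out=1, reg = 0x07A
clock 5: out=0, reg = 0x03D
clock 6: out=1, reg = 0x01E
clock 7: out=0, reg = 0x80F
clock 8: out=1, reg = 0xC07
clock 9: out=1, reg = 0xE03

01011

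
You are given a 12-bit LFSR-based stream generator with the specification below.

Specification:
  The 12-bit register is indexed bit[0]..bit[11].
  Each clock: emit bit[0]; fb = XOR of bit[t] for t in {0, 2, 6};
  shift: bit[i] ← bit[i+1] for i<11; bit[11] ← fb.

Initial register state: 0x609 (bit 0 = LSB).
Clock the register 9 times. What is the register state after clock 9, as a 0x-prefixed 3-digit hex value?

reg_0 = 0x609
clock 1: out=1, reg = 0xB04
clock 2: out=0, reg = 0xD82
clock 3: out=0, reg = 0x6C1
clock 4: out=1, reg = 0x360
clock 5: out=0, reg = 0x9B0
clock 6: out=0, reg = 0x4D8
clock 7: out=0, reg = 0xA6C
clock 8: out=0, reg = 0x536
clock 9: out=0, reg = 0xA9B

0xA9B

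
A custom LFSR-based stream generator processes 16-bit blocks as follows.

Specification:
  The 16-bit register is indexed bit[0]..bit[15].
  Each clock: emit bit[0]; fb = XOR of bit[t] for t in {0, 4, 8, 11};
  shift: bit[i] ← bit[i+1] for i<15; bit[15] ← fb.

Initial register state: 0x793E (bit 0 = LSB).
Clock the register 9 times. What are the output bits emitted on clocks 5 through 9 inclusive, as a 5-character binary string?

reg_0 = 0x793E
clock 1: out=0, reg = 0xBC9F
clock 2: out=1, reg = 0xDE4F
clock 3: out=1, reg = 0x6F27
clock 4: out=1, reg = 0xB793
clock 5: out=1, reg = 0xDBC9
clock 6: out=1, reg = 0xEDE4
clock 7: out=0, reg = 0x76F2
clock 8: out=0, reg = 0xBB79
clock 9: out=1, reg = 0x5DBC

11001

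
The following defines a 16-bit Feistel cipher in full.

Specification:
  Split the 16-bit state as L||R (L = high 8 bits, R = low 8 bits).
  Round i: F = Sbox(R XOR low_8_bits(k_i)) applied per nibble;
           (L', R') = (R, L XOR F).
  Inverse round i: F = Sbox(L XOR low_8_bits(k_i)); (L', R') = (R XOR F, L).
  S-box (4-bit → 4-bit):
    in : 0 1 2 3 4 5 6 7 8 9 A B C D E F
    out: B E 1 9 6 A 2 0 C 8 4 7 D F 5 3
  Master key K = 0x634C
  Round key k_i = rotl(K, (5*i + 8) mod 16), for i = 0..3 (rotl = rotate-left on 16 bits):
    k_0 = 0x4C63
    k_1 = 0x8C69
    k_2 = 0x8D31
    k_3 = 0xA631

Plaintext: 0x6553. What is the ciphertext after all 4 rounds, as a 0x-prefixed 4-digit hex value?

s_0 = plaintext = 0x6553
s_1 = Round(s_0, k_0) = 0x53FE
s_2 = Round(s_1, k_1) = 0xFED3
s_3 = Round(s_2, k_2) = 0xD3AF
s_4 = Round(s_3, k_3) = 0xAF56

0xAF56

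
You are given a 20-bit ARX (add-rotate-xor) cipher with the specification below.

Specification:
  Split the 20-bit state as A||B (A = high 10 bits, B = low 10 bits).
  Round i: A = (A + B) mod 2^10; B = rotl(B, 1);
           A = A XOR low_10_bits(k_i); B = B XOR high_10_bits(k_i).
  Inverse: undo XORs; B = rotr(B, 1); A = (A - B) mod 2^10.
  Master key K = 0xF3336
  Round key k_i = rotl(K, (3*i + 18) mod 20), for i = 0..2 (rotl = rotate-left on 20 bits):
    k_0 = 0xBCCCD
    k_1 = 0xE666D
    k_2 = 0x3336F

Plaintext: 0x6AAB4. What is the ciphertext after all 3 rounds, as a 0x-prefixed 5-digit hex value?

s_0 = plaintext = 0x6AAB4
s_1 = Round(s_0, k_0) = 0x24F9A
s_2 = Round(s_1, k_1) = 0x900AC
s_3 = Round(s_2, k_2) = 0x60D94

0x60D94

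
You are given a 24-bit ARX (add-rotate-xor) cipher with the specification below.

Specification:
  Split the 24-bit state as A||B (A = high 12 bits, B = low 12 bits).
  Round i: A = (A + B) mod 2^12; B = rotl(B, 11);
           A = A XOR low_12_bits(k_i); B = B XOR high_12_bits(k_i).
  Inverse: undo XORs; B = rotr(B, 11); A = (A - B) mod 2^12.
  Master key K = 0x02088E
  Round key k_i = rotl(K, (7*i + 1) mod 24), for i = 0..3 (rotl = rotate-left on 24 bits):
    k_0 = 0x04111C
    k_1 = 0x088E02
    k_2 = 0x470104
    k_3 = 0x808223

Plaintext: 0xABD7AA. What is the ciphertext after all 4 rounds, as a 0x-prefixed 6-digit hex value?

s_0 = plaintext = 0xABD7AA
s_1 = Round(s_0, k_0) = 0x37B394
s_2 = Round(s_1, k_1) = 0x90D142
s_3 = Round(s_2, k_2) = 0xB4B4D1
s_4 = Round(s_3, k_3) = 0x23F260

0x23F260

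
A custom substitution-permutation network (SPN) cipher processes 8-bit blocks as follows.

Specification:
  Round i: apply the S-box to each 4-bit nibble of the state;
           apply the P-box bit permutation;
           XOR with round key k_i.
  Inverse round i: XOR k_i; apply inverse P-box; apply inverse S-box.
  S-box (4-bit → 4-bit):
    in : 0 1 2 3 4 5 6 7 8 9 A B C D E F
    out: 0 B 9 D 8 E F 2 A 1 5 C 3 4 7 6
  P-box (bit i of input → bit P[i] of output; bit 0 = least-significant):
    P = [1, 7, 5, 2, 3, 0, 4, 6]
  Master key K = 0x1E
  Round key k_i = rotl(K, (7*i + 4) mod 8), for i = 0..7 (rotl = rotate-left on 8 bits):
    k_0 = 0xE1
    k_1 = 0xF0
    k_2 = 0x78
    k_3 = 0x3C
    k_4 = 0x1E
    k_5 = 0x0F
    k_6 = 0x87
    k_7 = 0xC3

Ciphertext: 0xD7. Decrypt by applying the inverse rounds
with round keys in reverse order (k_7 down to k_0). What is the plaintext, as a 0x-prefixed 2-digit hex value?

s_0 = ciphertext = 0xD7
s_1 = InvRound(s_0, k_7) = 0xD4
s_2 = InvRound(s_1, k_6) = 0x59
s_3 = InvRound(s_2, k_5) = 0xB2
s_4 = InvRound(s_3, k_4) = 0x95
s_5 = InvRound(s_4, k_3) = 0xCF
s_6 = InvRound(s_5, k_2) = 0xF6
s_7 = InvRound(s_6, k_1) = 0x02
s_8 = InvRound(s_7, k_0) = 0x8E

0x8E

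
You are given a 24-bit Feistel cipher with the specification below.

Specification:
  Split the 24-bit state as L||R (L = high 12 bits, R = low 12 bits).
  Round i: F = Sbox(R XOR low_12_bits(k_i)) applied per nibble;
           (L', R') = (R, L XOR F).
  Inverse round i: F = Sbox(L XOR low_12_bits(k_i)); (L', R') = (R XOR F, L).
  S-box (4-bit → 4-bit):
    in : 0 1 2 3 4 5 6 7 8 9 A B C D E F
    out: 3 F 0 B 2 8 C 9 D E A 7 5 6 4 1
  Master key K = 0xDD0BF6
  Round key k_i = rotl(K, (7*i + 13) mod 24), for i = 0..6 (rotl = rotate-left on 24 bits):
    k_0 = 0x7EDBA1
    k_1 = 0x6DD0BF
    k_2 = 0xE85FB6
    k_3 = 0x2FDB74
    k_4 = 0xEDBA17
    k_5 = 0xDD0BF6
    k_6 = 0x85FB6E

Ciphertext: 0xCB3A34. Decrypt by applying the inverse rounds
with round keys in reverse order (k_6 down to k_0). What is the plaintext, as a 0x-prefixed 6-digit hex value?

s_0 = ciphertext = 0xCB3A34
s_1 = InvRound(s_0, k_6) = 0x352CB3
s_2 = InvRound(s_1, k_5) = 0x111352
s_3 = InvRound(s_2, k_4) = 0x46E111
s_4 = InvRound(s_3, k_3) = 0x0EB46E
s_5 = InvRound(s_4, k_2) = 0x5E80EB
s_6 = InvRound(s_5, k_1) = 0x8625E8
s_7 = InvRound(s_6, k_0) = 0xEB3862

0xEB3862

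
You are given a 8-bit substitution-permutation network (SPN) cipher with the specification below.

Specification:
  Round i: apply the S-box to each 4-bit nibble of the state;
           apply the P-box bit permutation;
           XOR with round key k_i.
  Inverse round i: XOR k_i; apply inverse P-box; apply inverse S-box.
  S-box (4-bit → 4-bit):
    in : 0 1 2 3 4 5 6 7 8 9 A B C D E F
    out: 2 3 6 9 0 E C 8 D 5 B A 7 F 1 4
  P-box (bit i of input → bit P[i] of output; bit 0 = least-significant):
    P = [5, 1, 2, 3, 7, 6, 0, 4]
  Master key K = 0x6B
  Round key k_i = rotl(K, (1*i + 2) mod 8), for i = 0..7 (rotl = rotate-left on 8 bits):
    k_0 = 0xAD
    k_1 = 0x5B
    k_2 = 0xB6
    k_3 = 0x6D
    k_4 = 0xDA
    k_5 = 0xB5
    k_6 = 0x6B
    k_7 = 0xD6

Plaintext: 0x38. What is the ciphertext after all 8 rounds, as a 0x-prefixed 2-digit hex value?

0xCB

s_0 = plaintext = 0x38
s_1 = Round(s_0, k_0) = 0x11
s_2 = Round(s_1, k_1) = 0xB9
s_3 = Round(s_2, k_2) = 0xC2
s_4 = Round(s_3, k_3) = 0xAA
s_5 = Round(s_4, k_4) = 0x20
s_6 = Round(s_5, k_5) = 0xF6
s_7 = Round(s_6, k_6) = 0x66
s_8 = Round(s_7, k_7) = 0xCB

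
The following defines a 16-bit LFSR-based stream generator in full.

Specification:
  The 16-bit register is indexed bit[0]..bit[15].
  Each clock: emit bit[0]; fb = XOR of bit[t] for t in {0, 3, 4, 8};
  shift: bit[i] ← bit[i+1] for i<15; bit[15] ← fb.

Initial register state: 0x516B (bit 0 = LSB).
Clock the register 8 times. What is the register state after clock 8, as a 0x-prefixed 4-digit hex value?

reg_0 = 0x516B
clock 1: out=1, reg = 0xA8B5
clock 2: out=1, reg = 0x545A
clock 3: out=0, reg = 0x2A2D
clock 4: out=1, reg = 0x1516
clock 5: out=0, reg = 0x0A8B
clock 6: out=1, reg = 0x0545
clock 7: out=1, reg = 0x02A2
clock 8: out=0, reg = 0x0151

0x0151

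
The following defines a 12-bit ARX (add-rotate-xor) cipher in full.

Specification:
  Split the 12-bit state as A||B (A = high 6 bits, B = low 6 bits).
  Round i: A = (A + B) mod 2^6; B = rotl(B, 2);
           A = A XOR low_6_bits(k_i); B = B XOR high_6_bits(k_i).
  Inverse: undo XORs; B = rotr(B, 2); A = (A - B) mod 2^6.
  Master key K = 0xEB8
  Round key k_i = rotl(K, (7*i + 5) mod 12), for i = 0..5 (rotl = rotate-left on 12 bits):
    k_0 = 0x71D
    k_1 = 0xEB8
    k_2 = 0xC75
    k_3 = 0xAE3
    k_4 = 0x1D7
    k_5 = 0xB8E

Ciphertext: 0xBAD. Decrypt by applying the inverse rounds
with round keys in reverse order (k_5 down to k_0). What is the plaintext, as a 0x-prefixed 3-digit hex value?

0xC38

s_0 = ciphertext = 0xBAD
s_1 = InvRound(s_0, k_5) = 0xC30
s_2 = InvRound(s_1, k_4) = 0xABD
s_3 = InvRound(s_2, k_3) = 0x925
s_4 = InvRound(s_3, k_2) = 0x305
s_5 = InvRound(s_4, k_1) = 0xD7F
s_6 = InvRound(s_5, k_0) = 0xC38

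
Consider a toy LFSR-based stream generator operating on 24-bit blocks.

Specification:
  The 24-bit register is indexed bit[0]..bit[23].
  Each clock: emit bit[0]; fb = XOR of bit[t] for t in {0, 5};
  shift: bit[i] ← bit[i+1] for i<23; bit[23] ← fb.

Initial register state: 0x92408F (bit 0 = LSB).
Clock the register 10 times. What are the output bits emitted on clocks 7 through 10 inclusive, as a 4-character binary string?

0100

reg_0 = 0x92408F
clock 1: out=1, reg = 0xC92047
clock 2: out=1, reg = 0xE49023
clock 3: out=1, reg = 0x724811
clock 4: out=1, reg = 0xB92408
clock 5: out=0, reg = 0x5C9204
clock 6: out=0, reg = 0x2E4902
clock 7: out=0, reg = 0x172481
clock 8: out=1, reg = 0x8B9240
clock 9: out=0, reg = 0x45C920
clock 10: out=0, reg = 0xA2E490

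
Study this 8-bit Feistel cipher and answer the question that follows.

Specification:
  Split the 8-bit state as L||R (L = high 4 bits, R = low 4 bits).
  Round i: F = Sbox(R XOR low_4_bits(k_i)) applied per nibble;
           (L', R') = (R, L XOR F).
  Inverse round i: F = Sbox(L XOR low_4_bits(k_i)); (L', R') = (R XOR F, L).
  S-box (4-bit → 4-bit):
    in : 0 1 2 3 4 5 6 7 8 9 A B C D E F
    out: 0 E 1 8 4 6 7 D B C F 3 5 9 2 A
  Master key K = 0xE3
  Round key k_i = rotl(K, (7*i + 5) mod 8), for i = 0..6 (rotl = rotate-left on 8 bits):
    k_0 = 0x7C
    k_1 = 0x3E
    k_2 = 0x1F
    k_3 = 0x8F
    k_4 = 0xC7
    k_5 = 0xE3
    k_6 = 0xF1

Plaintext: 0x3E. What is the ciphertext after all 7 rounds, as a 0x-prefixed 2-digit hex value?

s_0 = plaintext = 0x3E
s_1 = Round(s_0, k_0) = 0xE2
s_2 = Round(s_1, k_1) = 0x2B
s_3 = Round(s_2, k_2) = 0xB6
s_4 = Round(s_3, k_3) = 0x67
s_5 = Round(s_4, k_4) = 0x76
s_6 = Round(s_5, k_5) = 0x61
s_7 = Round(s_6, k_6) = 0x16

0x16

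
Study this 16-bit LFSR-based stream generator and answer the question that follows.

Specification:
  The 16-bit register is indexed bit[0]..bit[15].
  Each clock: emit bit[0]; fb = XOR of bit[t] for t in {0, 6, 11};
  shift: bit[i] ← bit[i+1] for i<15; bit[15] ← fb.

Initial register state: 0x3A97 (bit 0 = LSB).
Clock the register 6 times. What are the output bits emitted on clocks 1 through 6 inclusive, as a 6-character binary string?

reg_0 = 0x3A97
clock 1: out=1, reg = 0x1D4B
clock 2: out=1, reg = 0x8EA5
clock 3: out=1, reg = 0x4752
clock 4: out=0, reg = 0xA3A9
clock 5: out=1, reg = 0xD1D4
clock 6: out=0, reg = 0xE8EA

111010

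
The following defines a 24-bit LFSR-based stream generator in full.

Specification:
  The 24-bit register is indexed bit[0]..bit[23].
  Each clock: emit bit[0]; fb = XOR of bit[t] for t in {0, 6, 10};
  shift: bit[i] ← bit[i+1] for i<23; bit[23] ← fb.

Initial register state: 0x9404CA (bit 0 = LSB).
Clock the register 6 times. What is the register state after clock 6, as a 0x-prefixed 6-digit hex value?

reg_0 = 0x9404CA
clock 1: out=0, reg = 0x4A0265
clock 2: out=1, reg = 0x250132
clock 3: out=0, reg = 0x128099
clock 4: out=1, reg = 0x89404C
clock 5: out=0, reg = 0xC4A026
clock 6: out=0, reg = 0x625013

0x625013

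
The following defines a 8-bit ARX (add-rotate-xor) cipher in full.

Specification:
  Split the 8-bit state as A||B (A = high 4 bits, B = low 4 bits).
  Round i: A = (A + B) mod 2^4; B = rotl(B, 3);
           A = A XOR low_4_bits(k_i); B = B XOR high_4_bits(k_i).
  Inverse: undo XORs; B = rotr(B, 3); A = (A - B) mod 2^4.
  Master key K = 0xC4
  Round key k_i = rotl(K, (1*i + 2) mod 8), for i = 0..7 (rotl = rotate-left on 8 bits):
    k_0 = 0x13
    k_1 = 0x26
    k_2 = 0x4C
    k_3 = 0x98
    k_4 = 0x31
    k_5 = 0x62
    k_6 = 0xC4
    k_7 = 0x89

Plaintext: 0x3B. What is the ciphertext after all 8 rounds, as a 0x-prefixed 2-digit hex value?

0x4B

s_0 = plaintext = 0x3B
s_1 = Round(s_0, k_0) = 0xDC
s_2 = Round(s_1, k_1) = 0xF4
s_3 = Round(s_2, k_2) = 0xF6
s_4 = Round(s_3, k_3) = 0xDA
s_5 = Round(s_4, k_4) = 0x66
s_6 = Round(s_5, k_5) = 0xE5
s_7 = Round(s_6, k_6) = 0x76
s_8 = Round(s_7, k_7) = 0x4B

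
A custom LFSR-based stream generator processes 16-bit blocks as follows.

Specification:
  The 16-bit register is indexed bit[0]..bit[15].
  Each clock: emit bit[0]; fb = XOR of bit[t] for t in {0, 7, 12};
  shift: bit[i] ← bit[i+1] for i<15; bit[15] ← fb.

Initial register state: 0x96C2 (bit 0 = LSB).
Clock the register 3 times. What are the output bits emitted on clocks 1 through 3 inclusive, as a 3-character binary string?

010

reg_0 = 0x96C2
clock 1: out=0, reg = 0x4B61
clock 2: out=1, reg = 0xA5B0
clock 3: out=0, reg = 0xD2D8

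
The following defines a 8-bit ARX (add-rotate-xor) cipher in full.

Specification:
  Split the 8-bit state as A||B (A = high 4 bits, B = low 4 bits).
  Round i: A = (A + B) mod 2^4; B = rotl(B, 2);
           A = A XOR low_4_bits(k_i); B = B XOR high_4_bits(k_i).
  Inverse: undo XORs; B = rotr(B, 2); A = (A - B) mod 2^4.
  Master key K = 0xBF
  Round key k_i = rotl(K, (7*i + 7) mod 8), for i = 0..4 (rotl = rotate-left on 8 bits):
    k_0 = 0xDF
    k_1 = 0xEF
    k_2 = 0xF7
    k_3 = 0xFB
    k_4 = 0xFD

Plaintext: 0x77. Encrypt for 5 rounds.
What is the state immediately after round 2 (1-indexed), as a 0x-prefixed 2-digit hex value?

s_0 = plaintext = 0x77
s_1 = Round(s_0, k_0) = 0x10
s_2 = Round(s_1, k_1) = 0xEE
s_3 = Round(s_2, k_2) = 0xB4
s_4 = Round(s_3, k_3) = 0x4E
s_5 = Round(s_4, k_4) = 0xF4

0xEE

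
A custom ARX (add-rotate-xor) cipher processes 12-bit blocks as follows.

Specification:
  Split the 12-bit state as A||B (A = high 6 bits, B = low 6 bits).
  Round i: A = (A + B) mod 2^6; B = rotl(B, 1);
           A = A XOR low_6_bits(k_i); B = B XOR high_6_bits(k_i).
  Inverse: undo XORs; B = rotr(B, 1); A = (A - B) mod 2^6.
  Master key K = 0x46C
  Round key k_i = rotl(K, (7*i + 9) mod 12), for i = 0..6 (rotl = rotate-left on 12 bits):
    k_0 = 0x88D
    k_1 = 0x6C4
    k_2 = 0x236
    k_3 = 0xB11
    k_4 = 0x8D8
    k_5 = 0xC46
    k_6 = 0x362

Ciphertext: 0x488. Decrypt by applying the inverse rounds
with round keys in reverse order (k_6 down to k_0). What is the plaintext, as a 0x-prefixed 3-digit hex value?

s_0 = ciphertext = 0x488
s_1 = InvRound(s_0, k_6) = 0x3A2
s_2 = InvRound(s_1, k_5) = 0x7E9
s_3 = InvRound(s_2, k_4) = 0x085
s_4 = InvRound(s_3, k_3) = 0x7F4
s_5 = InvRound(s_4, k_2) = 0x2DE
s_6 = InvRound(s_5, k_1) = 0xB62
s_7 = InvRound(s_6, k_0) = 0x800

0x800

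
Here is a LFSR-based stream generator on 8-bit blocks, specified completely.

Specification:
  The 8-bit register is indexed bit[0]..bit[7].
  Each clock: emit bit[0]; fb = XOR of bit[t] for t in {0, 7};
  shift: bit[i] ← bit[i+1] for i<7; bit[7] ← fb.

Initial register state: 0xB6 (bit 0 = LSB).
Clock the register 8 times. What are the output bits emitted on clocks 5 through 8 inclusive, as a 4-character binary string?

1101

reg_0 = 0xB6
clock 1: out=0, reg = 0xDB
clock 2: out=1, reg = 0x6D
clock 3: out=1, reg = 0xB6
clock 4: out=0, reg = 0xDB
clock 5: out=1, reg = 0x6D
clock 6: out=1, reg = 0xB6
clock 7: out=0, reg = 0xDB
clock 8: out=1, reg = 0x6D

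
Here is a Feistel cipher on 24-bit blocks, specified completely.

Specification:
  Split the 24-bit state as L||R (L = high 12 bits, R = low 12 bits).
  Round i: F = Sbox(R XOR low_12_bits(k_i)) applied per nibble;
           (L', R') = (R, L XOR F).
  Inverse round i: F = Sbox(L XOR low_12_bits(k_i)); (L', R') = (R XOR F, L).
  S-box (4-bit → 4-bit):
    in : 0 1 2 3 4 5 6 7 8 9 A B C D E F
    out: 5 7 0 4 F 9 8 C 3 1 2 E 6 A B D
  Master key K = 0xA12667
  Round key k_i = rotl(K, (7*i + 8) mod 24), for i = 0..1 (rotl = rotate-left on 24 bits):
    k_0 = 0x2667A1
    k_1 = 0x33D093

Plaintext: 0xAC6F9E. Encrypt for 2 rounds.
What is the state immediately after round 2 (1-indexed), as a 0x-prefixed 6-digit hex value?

0x98BEED

s_0 = plaintext = 0xAC6F9E
s_1 = Round(s_0, k_0) = 0xF9E98B
s_2 = Round(s_1, k_1) = 0x98BEED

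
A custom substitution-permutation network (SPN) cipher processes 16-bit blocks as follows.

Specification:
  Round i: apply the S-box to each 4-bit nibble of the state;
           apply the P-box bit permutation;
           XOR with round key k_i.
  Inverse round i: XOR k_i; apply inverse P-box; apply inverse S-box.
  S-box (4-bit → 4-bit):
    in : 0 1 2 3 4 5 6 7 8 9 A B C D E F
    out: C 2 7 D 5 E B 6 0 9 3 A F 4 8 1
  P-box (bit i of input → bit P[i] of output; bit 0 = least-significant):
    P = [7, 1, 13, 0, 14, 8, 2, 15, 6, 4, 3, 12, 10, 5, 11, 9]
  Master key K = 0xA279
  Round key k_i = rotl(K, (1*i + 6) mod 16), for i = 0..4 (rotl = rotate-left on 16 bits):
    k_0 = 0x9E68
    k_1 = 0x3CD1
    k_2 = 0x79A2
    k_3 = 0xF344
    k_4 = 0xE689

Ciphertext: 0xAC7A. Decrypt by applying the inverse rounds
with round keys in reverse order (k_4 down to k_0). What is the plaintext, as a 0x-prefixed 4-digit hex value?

0x4098

s_0 = ciphertext = 0xAC7A
s_1 = InvRound(s_0, k_4) = 0x5AF6
s_2 = InvRound(s_1, k_3) = 0x71B2
s_3 = InvRound(s_2, k_2) = 0xD188
s_4 = InvRound(s_3, k_1) = 0x4260
s_5 = InvRound(s_4, k_0) = 0x4098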